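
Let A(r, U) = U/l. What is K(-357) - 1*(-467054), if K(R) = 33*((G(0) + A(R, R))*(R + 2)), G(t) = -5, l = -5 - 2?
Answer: -71836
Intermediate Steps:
l = -7
A(r, U) = -U/7 (A(r, U) = U/(-7) = U*(-1/7) = -U/7)
K(R) = 33*(-5 - R/7)*(2 + R) (K(R) = 33*((-5 - R/7)*(R + 2)) = 33*((-5 - R/7)*(2 + R)) = 33*(-5 - R/7)*(2 + R))
K(-357) - 1*(-467054) = (-330 - 1221/7*(-357) - 33/7*(-357)**2) - 1*(-467054) = (-330 + 62271 - 33/7*127449) + 467054 = (-330 + 62271 - 600831) + 467054 = -538890 + 467054 = -71836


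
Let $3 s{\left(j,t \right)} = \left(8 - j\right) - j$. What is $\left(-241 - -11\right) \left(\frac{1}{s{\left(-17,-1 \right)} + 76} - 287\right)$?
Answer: $\frac{594067}{9} \approx 66008.0$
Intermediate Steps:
$s{\left(j,t \right)} = \frac{8}{3} - \frac{2 j}{3}$ ($s{\left(j,t \right)} = \frac{\left(8 - j\right) - j}{3} = \frac{8 - 2 j}{3} = \frac{8}{3} - \frac{2 j}{3}$)
$\left(-241 - -11\right) \left(\frac{1}{s{\left(-17,-1 \right)} + 76} - 287\right) = \left(-241 - -11\right) \left(\frac{1}{\left(\frac{8}{3} - - \frac{34}{3}\right) + 76} - 287\right) = \left(-241 + 11\right) \left(\frac{1}{\left(\frac{8}{3} + \frac{34}{3}\right) + 76} - 287\right) = - 230 \left(\frac{1}{14 + 76} - 287\right) = - 230 \left(\frac{1}{90} - 287\right) = \left(-230\right) \left(- \frac{25829}{90}\right) = \frac{594067}{9}$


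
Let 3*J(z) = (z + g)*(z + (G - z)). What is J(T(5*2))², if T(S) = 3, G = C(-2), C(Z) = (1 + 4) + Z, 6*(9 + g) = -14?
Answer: 625/9 ≈ 69.444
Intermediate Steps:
g = -34/3 (g = -9 + (⅙)*(-14) = -9 - 7/3 = -34/3 ≈ -11.333)
C(Z) = 5 + Z
G = 3 (G = 5 - 2 = 3)
J(z) = -34/3 + z (J(z) = ((z - 34/3)*(z + (3 - z)))/3 = ((-34/3 + z)*3)/3 = (-34 + 3*z)/3 = -34/3 + z)
J(T(5*2))² = (-34/3 + 3)² = (-25/3)² = 625/9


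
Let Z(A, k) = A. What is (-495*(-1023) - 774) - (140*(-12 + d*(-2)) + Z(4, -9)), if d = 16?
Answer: 511767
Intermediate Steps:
(-495*(-1023) - 774) - (140*(-12 + d*(-2)) + Z(4, -9)) = (-495*(-1023) - 774) - (140*(-12 + 16*(-2)) + 4) = (506385 - 774) - (140*(-12 - 32) + 4) = 505611 - (140*(-44) + 4) = 505611 - (-6160 + 4) = 505611 - 1*(-6156) = 505611 + 6156 = 511767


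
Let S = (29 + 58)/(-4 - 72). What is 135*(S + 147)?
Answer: 1496475/76 ≈ 19690.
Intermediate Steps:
S = -87/76 (S = 87/(-76) = 87*(-1/76) = -87/76 ≈ -1.1447)
135*(S + 147) = 135*(-87/76 + 147) = 135*(11085/76) = 1496475/76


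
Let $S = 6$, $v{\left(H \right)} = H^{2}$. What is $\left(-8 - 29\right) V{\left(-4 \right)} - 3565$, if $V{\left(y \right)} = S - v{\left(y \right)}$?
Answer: $-3195$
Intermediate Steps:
$V{\left(y \right)} = 6 - y^{2}$
$\left(-8 - 29\right) V{\left(-4 \right)} - 3565 = \left(-8 - 29\right) \left(6 - \left(-4\right)^{2}\right) - 3565 = - 37 \left(6 - 16\right) - 3565 = \left(-37\right) \left(-10\right) - 3565 = 370 - 3565 = -3195$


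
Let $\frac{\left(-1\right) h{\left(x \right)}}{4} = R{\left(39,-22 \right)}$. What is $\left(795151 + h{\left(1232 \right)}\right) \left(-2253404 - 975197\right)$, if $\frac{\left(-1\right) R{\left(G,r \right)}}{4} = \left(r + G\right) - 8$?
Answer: $-2567690232295$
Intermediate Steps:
$R{\left(G,r \right)} = 32 - 4 G - 4 r$ ($R{\left(G,r \right)} = - 4 \left(\left(r + G\right) - 8\right) = - 4 \left(\left(G + r\right) - 8\right) = - 4 \left(-8 + G + r\right) = 32 - 4 G - 4 r$)
$h{\left(x \right)} = 144$ ($h{\left(x \right)} = - 4 \left(32 - 156 - -88\right) = - 4 \left(32 - 156 + 88\right) = \left(-4\right) \left(-36\right) = 144$)
$\left(795151 + h{\left(1232 \right)}\right) \left(-2253404 - 975197\right) = \left(795151 + 144\right) \left(-2253404 - 975197\right) = 795295 \left(-3228601\right) = -2567690232295$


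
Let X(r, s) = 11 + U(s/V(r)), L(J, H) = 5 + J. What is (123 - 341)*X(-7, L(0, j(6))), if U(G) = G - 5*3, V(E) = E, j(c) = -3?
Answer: 7194/7 ≈ 1027.7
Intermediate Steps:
U(G) = -15 + G (U(G) = G - 15 = -15 + G)
X(r, s) = -4 + s/r (X(r, s) = 11 + (-15 + s/r) = -4 + s/r)
(123 - 341)*X(-7, L(0, j(6))) = (123 - 341)*(-4 + (5 + 0)/(-7)) = -218*(-4 + 5*(-⅐)) = -218*(-4 - 5/7) = -218*(-33/7) = 7194/7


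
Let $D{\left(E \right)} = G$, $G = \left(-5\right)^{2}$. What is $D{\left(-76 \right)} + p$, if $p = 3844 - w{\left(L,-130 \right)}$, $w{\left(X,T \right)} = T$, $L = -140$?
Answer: $3999$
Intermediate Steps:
$G = 25$
$D{\left(E \right)} = 25$
$p = 3974$ ($p = 3844 - -130 = 3844 + 130 = 3974$)
$D{\left(-76 \right)} + p = 25 + 3974 = 3999$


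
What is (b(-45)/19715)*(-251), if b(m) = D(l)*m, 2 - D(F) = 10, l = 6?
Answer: -18072/3943 ≈ -4.5833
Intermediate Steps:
D(F) = -8 (D(F) = 2 - 1*10 = 2 - 10 = -8)
b(m) = -8*m
(b(-45)/19715)*(-251) = (-8*(-45)/19715)*(-251) = (360*(1/19715))*(-251) = (72/3943)*(-251) = -18072/3943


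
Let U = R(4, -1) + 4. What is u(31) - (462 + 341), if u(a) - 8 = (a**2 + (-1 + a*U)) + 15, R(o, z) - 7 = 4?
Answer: 645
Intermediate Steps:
R(o, z) = 11 (R(o, z) = 7 + 4 = 11)
U = 15 (U = 11 + 4 = 15)
u(a) = 22 + a**2 + 15*a (u(a) = 8 + ((a**2 + (-1 + a*15)) + 15) = 8 + ((a**2 + (-1 + 15*a)) + 15) = 8 + ((-1 + a**2 + 15*a) + 15) = 8 + (14 + a**2 + 15*a) = 22 + a**2 + 15*a)
u(31) - (462 + 341) = (22 + 31**2 + 15*31) - (462 + 341) = (22 + 961 + 465) - 1*803 = 1448 - 803 = 645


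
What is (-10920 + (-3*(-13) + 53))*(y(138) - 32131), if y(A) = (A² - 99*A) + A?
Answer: 288143908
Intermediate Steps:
y(A) = A² - 98*A
(-10920 + (-3*(-13) + 53))*(y(138) - 32131) = (-10920 + (-3*(-13) + 53))*(138*(-98 + 138) - 32131) = (-10920 + (39 + 53))*(138*40 - 32131) = (-10920 + 92)*(5520 - 32131) = -10828*(-26611) = 288143908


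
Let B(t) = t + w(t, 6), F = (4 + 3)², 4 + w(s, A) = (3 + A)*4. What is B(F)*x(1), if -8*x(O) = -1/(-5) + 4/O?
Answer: -1701/40 ≈ -42.525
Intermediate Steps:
w(s, A) = 8 + 4*A (w(s, A) = -4 + (3 + A)*4 = -4 + (12 + 4*A) = 8 + 4*A)
x(O) = -1/40 - 1/(2*O) (x(O) = -(-1/(-5) + 4/O)/8 = -(-1*(-⅕) + 4/O)/8 = -(⅕ + 4/O)/8 = -1/40 - 1/(2*O))
F = 49 (F = 7² = 49)
B(t) = 32 + t (B(t) = t + (8 + 4*6) = t + (8 + 24) = t + 32 = 32 + t)
B(F)*x(1) = (32 + 49)*((1/40)*(-20 - 1*1)/1) = 81*((1/40)*1*(-20 - 1)) = 81*((1/40)*1*(-21)) = 81*(-21/40) = -1701/40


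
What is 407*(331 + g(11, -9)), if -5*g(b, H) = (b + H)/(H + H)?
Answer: 6062672/45 ≈ 1.3473e+5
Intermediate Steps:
g(b, H) = -(H + b)/(10*H) (g(b, H) = -(b + H)/(5*(H + H)) = -(H + b)/(5*(2*H)) = -(H + b)*1/(2*H)/5 = -(H + b)/(10*H))
407*(331 + g(11, -9)) = 407*(331 + (⅒)*(-1*(-9) - 1*11)/(-9)) = 407*(331 + (⅒)*(-⅑)*(9 - 11)) = 407*(331 + (⅒)*(-⅑)*(-2)) = 407*(331 + 1/45) = 407*(14896/45) = 6062672/45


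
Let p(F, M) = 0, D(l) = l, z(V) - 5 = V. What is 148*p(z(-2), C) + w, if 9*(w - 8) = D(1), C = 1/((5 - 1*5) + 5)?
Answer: 73/9 ≈ 8.1111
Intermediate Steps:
z(V) = 5 + V
C = ⅕ (C = 1/((5 - 5) + 5) = 1/(0 + 5) = 1/5 = ⅕ ≈ 0.20000)
w = 73/9 (w = 8 + (⅑)*1 = 8 + ⅑ = 73/9 ≈ 8.1111)
148*p(z(-2), C) + w = 148*0 + 73/9 = 0 + 73/9 = 73/9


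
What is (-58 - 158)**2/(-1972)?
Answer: -11664/493 ≈ -23.659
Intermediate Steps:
(-58 - 158)**2/(-1972) = (-216)**2*(-1/1972) = 46656*(-1/1972) = -11664/493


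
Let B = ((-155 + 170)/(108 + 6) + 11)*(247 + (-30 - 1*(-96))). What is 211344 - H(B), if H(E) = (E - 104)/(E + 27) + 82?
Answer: 28187503903/133425 ≈ 2.1126e+5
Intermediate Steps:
B = 132399/38 (B = (15/114 + 11)*(247 + (-30 + 96)) = (15*(1/114) + 11)*(247 + 66) = (5/38 + 11)*313 = (423/38)*313 = 132399/38 ≈ 3484.2)
H(E) = 82 + (-104 + E)/(27 + E) (H(E) = (-104 + E)/(27 + E) + 82 = 82 + (-104 + E)/(27 + E))
211344 - H(B) = 211344 - (2110 + 83*(132399/38))/(27 + 132399/38) = 211344 - (2110 + 10989117/38)/133425/38 = 211344 - 38*11069297/(133425*38) = 211344 - 1*11069297/133425 = 211344 - 11069297/133425 = 28187503903/133425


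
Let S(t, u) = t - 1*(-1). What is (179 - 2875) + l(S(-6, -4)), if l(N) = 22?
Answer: -2674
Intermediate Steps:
S(t, u) = 1 + t (S(t, u) = t + 1 = 1 + t)
(179 - 2875) + l(S(-6, -4)) = (179 - 2875) + 22 = -2696 + 22 = -2674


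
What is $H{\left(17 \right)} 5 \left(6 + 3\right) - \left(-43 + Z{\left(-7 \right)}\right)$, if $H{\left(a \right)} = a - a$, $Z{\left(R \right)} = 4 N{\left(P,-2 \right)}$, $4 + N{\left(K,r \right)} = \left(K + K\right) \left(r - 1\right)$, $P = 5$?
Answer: $179$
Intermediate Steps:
$N{\left(K,r \right)} = -4 + 2 K \left(-1 + r\right)$ ($N{\left(K,r \right)} = -4 + \left(K + K\right) \left(r - 1\right) = -4 + 2 K \left(-1 + r\right)$)
$Z{\left(R \right)} = -136$ ($Z{\left(R \right)} = 4 \left(-4 - 10 + 2 \cdot 5 \left(-2\right)\right) = 4 \left(-4 - 10 - 20\right) = 4 \left(-34\right) = -136$)
$H{\left(a \right)} = 0$
$H{\left(17 \right)} 5 \left(6 + 3\right) - \left(-43 + Z{\left(-7 \right)}\right) = 0 \cdot 5 \left(6 + 3\right) + \left(43 - -136\right) = 0 \cdot 5 \cdot 9 + \left(43 + 136\right) = 0 \cdot 45 + 179 = 0 + 179 = 179$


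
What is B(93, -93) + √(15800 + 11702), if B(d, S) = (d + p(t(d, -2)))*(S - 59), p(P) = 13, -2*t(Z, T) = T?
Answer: -16112 + √27502 ≈ -15946.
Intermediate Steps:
t(Z, T) = -T/2
B(d, S) = (-59 + S)*(13 + d) (B(d, S) = (d + 13)*(S - 59) = (13 + d)*(-59 + S) = (-59 + S)*(13 + d))
B(93, -93) + √(15800 + 11702) = (-767 - 59*93 + 13*(-93) - 93*93) + √(15800 + 11702) = (-767 - 5487 - 1209 - 8649) + √27502 = -16112 + √27502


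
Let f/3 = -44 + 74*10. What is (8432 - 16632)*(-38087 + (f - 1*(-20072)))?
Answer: 130601400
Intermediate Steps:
f = 2088 (f = 3*(-44 + 74*10) = 3*(-44 + 740) = 3*696 = 2088)
(8432 - 16632)*(-38087 + (f - 1*(-20072))) = (8432 - 16632)*(-38087 + (2088 - 1*(-20072))) = -8200*(-38087 + (2088 + 20072)) = -8200*(-38087 + 22160) = -8200*(-15927) = 130601400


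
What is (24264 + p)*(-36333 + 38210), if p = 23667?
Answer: 89966487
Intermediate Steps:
(24264 + p)*(-36333 + 38210) = (24264 + 23667)*(-36333 + 38210) = 47931*1877 = 89966487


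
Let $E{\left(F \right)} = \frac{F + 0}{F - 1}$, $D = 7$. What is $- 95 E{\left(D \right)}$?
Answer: $- \frac{665}{6} \approx -110.83$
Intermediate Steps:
$E{\left(F \right)} = \frac{F}{-1 + F}$
$- 95 E{\left(D \right)} = - 95 \frac{7}{-1 + 7} = - 95 \cdot \frac{7}{6} = - 95 \cdot 7 \cdot \frac{1}{6} = \left(-95\right) \frac{7}{6} = - \frac{665}{6}$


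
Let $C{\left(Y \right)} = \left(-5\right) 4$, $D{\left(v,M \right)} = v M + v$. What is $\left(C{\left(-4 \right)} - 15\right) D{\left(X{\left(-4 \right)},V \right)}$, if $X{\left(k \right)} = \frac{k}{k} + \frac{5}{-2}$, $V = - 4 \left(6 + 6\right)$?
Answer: $- \frac{4935}{2} \approx -2467.5$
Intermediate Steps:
$V = -48$ ($V = \left(-4\right) 12 = -48$)
$X{\left(k \right)} = - \frac{3}{2}$ ($X{\left(k \right)} = 1 + 5 \left(- \frac{1}{2}\right) = 1 - \frac{5}{2} = - \frac{3}{2}$)
$D{\left(v,M \right)} = v + M v$ ($D{\left(v,M \right)} = M v + v = v + M v$)
$C{\left(Y \right)} = -20$
$\left(C{\left(-4 \right)} - 15\right) D{\left(X{\left(-4 \right)},V \right)} = \left(-20 - 15\right) \left(- \frac{3 \left(1 - 48\right)}{2}\right) = - 35 \left(\left(- \frac{3}{2}\right) \left(-47\right)\right) = \left(-35\right) \frac{141}{2} = - \frac{4935}{2}$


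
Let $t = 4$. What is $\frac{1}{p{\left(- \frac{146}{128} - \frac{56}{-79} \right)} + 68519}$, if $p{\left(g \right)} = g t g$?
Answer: $\frac{6390784}{437894894385} \approx 1.4594 \cdot 10^{-5}$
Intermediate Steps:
$p{\left(g \right)} = 4 g^{2}$ ($p{\left(g \right)} = g 4 g = 4 g g = 4 g^{2}$)
$\frac{1}{p{\left(- \frac{146}{128} - \frac{56}{-79} \right)} + 68519} = \frac{1}{4 \left(- \frac{146}{128} - \frac{56}{-79}\right)^{2} + 68519} = \frac{1}{4 \left(\left(-146\right) \frac{1}{128} - - \frac{56}{79}\right)^{2} + 68519} = \frac{1}{4 \left(- \frac{73}{64} + \frac{56}{79}\right)^{2} + 68519} = \frac{1}{4 \left(- \frac{2183}{5056}\right)^{2} + 68519} = \frac{1}{4 \cdot \frac{4765489}{25563136} + 68519} = \frac{1}{\frac{4765489}{6390784} + 68519} = \frac{1}{\frac{437894894385}{6390784}} = \frac{6390784}{437894894385}$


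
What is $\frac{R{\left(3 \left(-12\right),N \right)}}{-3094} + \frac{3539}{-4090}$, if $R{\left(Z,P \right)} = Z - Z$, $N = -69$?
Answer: $- \frac{3539}{4090} \approx -0.86528$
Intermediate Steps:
$R{\left(Z,P \right)} = 0$
$\frac{R{\left(3 \left(-12\right),N \right)}}{-3094} + \frac{3539}{-4090} = \frac{0}{-3094} + \frac{3539}{-4090} = 0 \left(- \frac{1}{3094}\right) + 3539 \left(- \frac{1}{4090}\right) = 0 - \frac{3539}{4090} = - \frac{3539}{4090}$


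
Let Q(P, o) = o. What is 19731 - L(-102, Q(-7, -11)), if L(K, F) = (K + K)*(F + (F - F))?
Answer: 17487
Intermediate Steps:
L(K, F) = 2*F*K (L(K, F) = (2*K)*(F + 0) = (2*K)*F = 2*F*K)
19731 - L(-102, Q(-7, -11)) = 19731 - 2*(-11)*(-102) = 19731 - 1*2244 = 19731 - 2244 = 17487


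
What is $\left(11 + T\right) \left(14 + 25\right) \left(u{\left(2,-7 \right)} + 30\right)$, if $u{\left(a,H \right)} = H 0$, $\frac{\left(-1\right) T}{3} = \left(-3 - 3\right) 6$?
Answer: $139230$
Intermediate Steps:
$T = 108$ ($T = - 3 \left(-3 - 3\right) 6 = - 3 \left(\left(-6\right) 6\right) = \left(-3\right) \left(-36\right) = 108$)
$u{\left(a,H \right)} = 0$
$\left(11 + T\right) \left(14 + 25\right) \left(u{\left(2,-7 \right)} + 30\right) = \left(11 + 108\right) \left(14 + 25\right) \left(0 + 30\right) = 119 \cdot 39 \cdot 30 = 4641 \cdot 30 = 139230$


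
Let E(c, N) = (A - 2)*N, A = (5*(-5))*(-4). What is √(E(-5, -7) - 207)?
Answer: I*√893 ≈ 29.883*I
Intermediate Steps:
A = 100 (A = -25*(-4) = 100)
E(c, N) = 98*N (E(c, N) = (100 - 2)*N = 98*N)
√(E(-5, -7) - 207) = √(98*(-7) - 207) = √(-686 - 207) = √(-893) = I*√893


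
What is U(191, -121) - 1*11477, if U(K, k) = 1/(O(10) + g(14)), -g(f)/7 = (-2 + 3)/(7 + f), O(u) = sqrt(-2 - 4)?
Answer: -631238/55 - 9*I*sqrt(6)/55 ≈ -11477.0 - 0.40083*I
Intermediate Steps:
O(u) = I*sqrt(6) (O(u) = sqrt(-6) = I*sqrt(6))
g(f) = -7/(7 + f) (g(f) = -7*(-2 + 3)/(7 + f) = -7/(7 + f))
U(K, k) = 1/(-1/3 + I*sqrt(6)) (U(K, k) = 1/(I*sqrt(6) - 7/(7 + 14)) = 1/(I*sqrt(6) - 7/21) = 1/(I*sqrt(6) - 7*1/21) = 1/(I*sqrt(6) - 1/3) = 1/(-1/3 + I*sqrt(6)))
U(191, -121) - 1*11477 = (-3/55 - 9*I*sqrt(6)/55) - 1*11477 = (-3/55 - 9*I*sqrt(6)/55) - 11477 = -631238/55 - 9*I*sqrt(6)/55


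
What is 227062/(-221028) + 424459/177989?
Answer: 3814484681/2810039478 ≈ 1.3574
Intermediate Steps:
227062/(-221028) + 424459/177989 = 227062*(-1/221028) + 424459*(1/177989) = -113531/110514 + 60637/25427 = 3814484681/2810039478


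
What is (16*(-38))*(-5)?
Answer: 3040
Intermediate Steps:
(16*(-38))*(-5) = -608*(-5) = 3040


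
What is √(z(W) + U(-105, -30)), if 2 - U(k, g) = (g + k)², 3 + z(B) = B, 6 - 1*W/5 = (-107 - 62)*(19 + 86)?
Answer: √70529 ≈ 265.57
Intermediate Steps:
W = 88755 (W = 30 - 5*(-107 - 62)*(19 + 86) = 30 - (-845)*105 = 30 - 5*(-17745) = 30 + 88725 = 88755)
z(B) = -3 + B
U(k, g) = 2 - (g + k)²
√(z(W) + U(-105, -30)) = √((-3 + 88755) + (2 - (-30 - 105)²)) = √(88752 + (2 - 1*(-135)²)) = √(88752 + (2 - 1*18225)) = √(88752 + (2 - 18225)) = √(88752 - 18223) = √70529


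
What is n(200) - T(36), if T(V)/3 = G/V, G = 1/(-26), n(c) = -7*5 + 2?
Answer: -10295/312 ≈ -32.997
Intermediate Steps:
n(c) = -33 (n(c) = -35 + 2 = -33)
G = -1/26 ≈ -0.038462
T(V) = -3/(26*V) (T(V) = 3*(-1/(26*V)) = -3/(26*V))
n(200) - T(36) = -33 - (-3)/(26*36) = -33 - 1*(-1/312) = -33 + 1/312 = -10295/312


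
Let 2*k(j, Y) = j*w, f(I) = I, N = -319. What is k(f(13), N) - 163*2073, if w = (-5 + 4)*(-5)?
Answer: -675733/2 ≈ -3.3787e+5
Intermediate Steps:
w = 5 (w = -1*(-5) = 5)
k(j, Y) = 5*j/2 (k(j, Y) = (j*5)/2 = (5*j)/2 = 5*j/2)
k(f(13), N) - 163*2073 = (5/2)*13 - 163*2073 = 65/2 - 337899 = -675733/2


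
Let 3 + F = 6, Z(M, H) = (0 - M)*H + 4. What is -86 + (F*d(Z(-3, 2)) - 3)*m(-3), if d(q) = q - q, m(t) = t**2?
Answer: -113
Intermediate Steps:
Z(M, H) = 4 - H*M (Z(M, H) = (-M)*H + 4 = -H*M + 4 = 4 - H*M)
d(q) = 0
F = 3 (F = -3 + 6 = 3)
-86 + (F*d(Z(-3, 2)) - 3)*m(-3) = -86 + (3*0 - 3)*(-3)**2 = -86 + (0 - 3)*9 = -86 - 3*9 = -86 - 27 = -113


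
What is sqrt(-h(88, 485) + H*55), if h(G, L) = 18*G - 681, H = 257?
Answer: 4*sqrt(827) ≈ 115.03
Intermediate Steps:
h(G, L) = -681 + 18*G
sqrt(-h(88, 485) + H*55) = sqrt(-(-681 + 18*88) + 257*55) = sqrt(-(-681 + 1584) + 14135) = sqrt(-1*903 + 14135) = sqrt(-903 + 14135) = sqrt(13232) = 4*sqrt(827)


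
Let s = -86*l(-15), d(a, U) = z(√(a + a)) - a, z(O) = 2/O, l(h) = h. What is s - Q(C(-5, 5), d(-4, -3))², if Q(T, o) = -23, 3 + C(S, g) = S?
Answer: 761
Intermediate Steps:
C(S, g) = -3 + S
d(a, U) = -a + √2/√a (d(a, U) = 2/(√(a + a)) - a = 2/(√(2*a)) - a = 2/((√2*√a)) - a = 2*(√2/(2*√a)) - a = √2/√a - a = -a + √2/√a)
s = 1290 (s = -86*(-15) = 1290)
s - Q(C(-5, 5), d(-4, -3))² = 1290 - 1*(-23)² = 1290 - 1*529 = 1290 - 529 = 761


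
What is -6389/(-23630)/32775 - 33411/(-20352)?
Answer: 4312675964113/2627013264000 ≈ 1.6417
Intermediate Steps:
-6389/(-23630)/32775 - 33411/(-20352) = -6389*(-1/23630)*(1/32775) - 33411*(-1/20352) = (6389/23630)*(1/32775) + 11137/6784 = 6389/774473250 + 11137/6784 = 4312675964113/2627013264000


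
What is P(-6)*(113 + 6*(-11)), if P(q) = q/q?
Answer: 47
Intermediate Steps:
P(q) = 1
P(-6)*(113 + 6*(-11)) = 1*(113 + 6*(-11)) = 1*(113 - 66) = 1*47 = 47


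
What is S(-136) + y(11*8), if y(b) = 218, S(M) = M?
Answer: 82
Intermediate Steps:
S(-136) + y(11*8) = -136 + 218 = 82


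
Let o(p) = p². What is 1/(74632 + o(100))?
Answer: 1/84632 ≈ 1.1816e-5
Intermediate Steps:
1/(74632 + o(100)) = 1/(74632 + 100²) = 1/(74632 + 10000) = 1/84632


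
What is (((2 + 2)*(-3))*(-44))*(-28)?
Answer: -14784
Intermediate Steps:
(((2 + 2)*(-3))*(-44))*(-28) = ((4*(-3))*(-44))*(-28) = -12*(-44)*(-28) = 528*(-28) = -14784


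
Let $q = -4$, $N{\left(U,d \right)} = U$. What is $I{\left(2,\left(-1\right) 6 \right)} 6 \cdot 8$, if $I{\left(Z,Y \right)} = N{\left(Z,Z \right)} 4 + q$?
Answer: $192$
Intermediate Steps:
$I{\left(Z,Y \right)} = -4 + 4 Z$ ($I{\left(Z,Y \right)} = Z 4 - 4 = 4 Z - 4 = -4 + 4 Z$)
$I{\left(2,\left(-1\right) 6 \right)} 6 \cdot 8 = \left(-4 + 4 \cdot 2\right) 6 \cdot 8 = \left(-4 + 8\right) 6 \cdot 8 = 4 \cdot 6 \cdot 8 = 24 \cdot 8 = 192$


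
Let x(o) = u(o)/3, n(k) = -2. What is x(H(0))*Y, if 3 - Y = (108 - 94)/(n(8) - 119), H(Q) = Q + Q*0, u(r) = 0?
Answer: 0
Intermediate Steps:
H(Q) = Q (H(Q) = Q + 0 = Q)
x(o) = 0 (x(o) = 0/3 = 0*(1/3) = 0)
Y = 377/121 (Y = 3 - (108 - 94)/(-2 - 119) = 3 - 14/(-121) = 3 - 14*(-1)/121 = 3 - 1*(-14/121) = 3 + 14/121 = 377/121 ≈ 3.1157)
x(H(0))*Y = 0*(377/121) = 0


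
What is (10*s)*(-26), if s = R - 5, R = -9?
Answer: 3640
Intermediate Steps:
s = -14 (s = -9 - 5 = -14)
(10*s)*(-26) = (10*(-14))*(-26) = -140*(-26) = 3640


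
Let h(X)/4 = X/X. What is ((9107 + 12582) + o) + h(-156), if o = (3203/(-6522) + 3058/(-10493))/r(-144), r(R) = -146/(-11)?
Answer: 216746333186683/9991560516 ≈ 21693.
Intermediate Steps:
r(R) = 146/11 (r(R) = -146*(-1/11) = 146/11)
h(X) = 4 (h(X) = 4*(X/X) = 4*1 = 4)
o = -589086905/9991560516 (o = (3203/(-6522) + 3058/(-10493))/(146/11) = (3203*(-1/6522) + 3058*(-1/10493))*(11/146) = (-3203/6522 - 3058/10493)*(11/146) = -53553355/68435346*11/146 = -589086905/9991560516 ≈ -0.058958)
((9107 + 12582) + o) + h(-156) = ((9107 + 12582) - 589086905/9991560516) + 4 = (21689 - 589086905/9991560516) + 4 = 216706366944619/9991560516 + 4 = 216746333186683/9991560516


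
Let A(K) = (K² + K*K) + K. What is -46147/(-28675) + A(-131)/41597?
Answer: 2900003684/1192793975 ≈ 2.4313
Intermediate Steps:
A(K) = K + 2*K² (A(K) = (K² + K²) + K = 2*K² + K = K + 2*K²)
-46147/(-28675) + A(-131)/41597 = -46147/(-28675) - 131*(1 + 2*(-131))/41597 = -46147*(-1/28675) - 131*(1 - 262)*(1/41597) = 46147/28675 - 131*(-261)*(1/41597) = 46147/28675 + 34191*(1/41597) = 46147/28675 + 34191/41597 = 2900003684/1192793975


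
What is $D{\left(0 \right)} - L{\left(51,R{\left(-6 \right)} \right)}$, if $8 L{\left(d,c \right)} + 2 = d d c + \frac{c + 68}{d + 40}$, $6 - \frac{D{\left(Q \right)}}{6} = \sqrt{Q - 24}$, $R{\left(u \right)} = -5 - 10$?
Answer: $\frac{1788351}{364} - 12 i \sqrt{6} \approx 4913.1 - 29.394 i$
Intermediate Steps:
$R{\left(u \right)} = -15$ ($R{\left(u \right)} = -5 - 10 = -15$)
$D{\left(Q \right)} = 36 - 6 \sqrt{-24 + Q}$ ($D{\left(Q \right)} = 36 - 6 \sqrt{Q - 24} = 36 - 6 \sqrt{-24 + Q}$)
$L{\left(d,c \right)} = - \frac{1}{4} + \frac{c d^{2}}{8} + \frac{68 + c}{8 \left(40 + d\right)}$ ($L{\left(d,c \right)} = - \frac{1}{4} + \frac{d d c + \frac{c + 68}{d + 40}}{8} = - \frac{1}{4} + \frac{d^{2} c + \frac{68 + c}{40 + d}}{8} = - \frac{1}{4} + \frac{c d^{2} + \frac{68 + c}{40 + d}}{8} = - \frac{1}{4} + \left(\frac{c d^{2}}{8} + \frac{68 + c}{8 \left(40 + d\right)}\right) = - \frac{1}{4} + \frac{c d^{2}}{8} + \frac{68 + c}{8 \left(40 + d\right)}$)
$D{\left(0 \right)} - L{\left(51,R{\left(-6 \right)} \right)} = \left(36 - 6 \sqrt{-24 + 0}\right) - \frac{-12 - 15 - 102 - 15 \cdot 51^{3} + 40 \left(-15\right) 51^{2}}{8 \left(40 + 51\right)} = \left(36 - 6 \sqrt{-24}\right) - \frac{-12 - 15 - 102 - 1989765 + 40 \left(-15\right) 2601}{8 \cdot 91} = \left(36 - 6 \cdot 2 i \sqrt{6}\right) - \frac{1}{8} \cdot \frac{1}{91} \left(-12 - 15 - 102 - 1989765 - 1560600\right) = \left(36 - 12 i \sqrt{6}\right) - \frac{1}{8} \cdot \frac{1}{91} \left(-3550494\right) = \left(36 - 12 i \sqrt{6}\right) - - \frac{1775247}{364} = \left(36 - 12 i \sqrt{6}\right) + \frac{1775247}{364} = \frac{1788351}{364} - 12 i \sqrt{6}$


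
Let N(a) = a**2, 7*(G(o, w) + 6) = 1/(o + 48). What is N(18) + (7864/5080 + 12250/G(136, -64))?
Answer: -8421681379/4906645 ≈ -1716.4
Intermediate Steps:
G(o, w) = -6 + 1/(7*(48 + o)) (G(o, w) = -6 + 1/(7*(o + 48)) = -6 + 1/(7*(48 + o)))
N(18) + (7864/5080 + 12250/G(136, -64)) = 18**2 + (7864/5080 + 12250/(((-2015 - 42*136)/(7*(48 + 136))))) = 324 + (7864*(1/5080) + 12250/(((1/7)*(-2015 - 5712)/184))) = 324 + (983/635 + 12250/(((1/7)*(1/184)*(-7727)))) = 324 + (983/635 + 12250/(-7727/1288)) = 324 + (983/635 + 12250*(-1288/7727)) = 324 + (983/635 - 15778000/7727) = 324 - 10011434359/4906645 = -8421681379/4906645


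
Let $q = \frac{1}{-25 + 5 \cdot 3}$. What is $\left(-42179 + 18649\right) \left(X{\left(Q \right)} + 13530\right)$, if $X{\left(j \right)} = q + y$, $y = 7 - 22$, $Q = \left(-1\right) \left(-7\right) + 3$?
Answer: $-318005597$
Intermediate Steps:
$Q = 10$ ($Q = 7 + 3 = 10$)
$y = -15$ ($y = 7 - 22 = -15$)
$q = - \frac{1}{10}$ ($q = \frac{1}{-25 + 15} = \frac{1}{-10} = - \frac{1}{10} \approx -0.1$)
$X{\left(j \right)} = - \frac{151}{10}$ ($X{\left(j \right)} = - \frac{1}{10} - 15 = - \frac{151}{10}$)
$\left(-42179 + 18649\right) \left(X{\left(Q \right)} + 13530\right) = \left(-42179 + 18649\right) \left(- \frac{151}{10} + 13530\right) = \left(-23530\right) \frac{135149}{10} = -318005597$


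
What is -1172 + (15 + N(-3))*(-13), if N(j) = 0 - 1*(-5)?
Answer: -1432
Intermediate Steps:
N(j) = 5 (N(j) = 0 + 5 = 5)
-1172 + (15 + N(-3))*(-13) = -1172 + (15 + 5)*(-13) = -1172 + 20*(-13) = -1172 - 260 = -1432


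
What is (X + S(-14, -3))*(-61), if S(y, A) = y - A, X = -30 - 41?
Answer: 5002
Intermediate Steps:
X = -71
(X + S(-14, -3))*(-61) = (-71 + (-14 - 1*(-3)))*(-61) = (-71 + (-14 + 3))*(-61) = (-71 - 11)*(-61) = -82*(-61) = 5002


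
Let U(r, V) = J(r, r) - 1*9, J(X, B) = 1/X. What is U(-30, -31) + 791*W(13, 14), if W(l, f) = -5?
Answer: -118921/30 ≈ -3964.0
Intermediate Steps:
U(r, V) = -9 + 1/r (U(r, V) = 1/r - 1*9 = 1/r - 9 = -9 + 1/r)
U(-30, -31) + 791*W(13, 14) = (-9 + 1/(-30)) + 791*(-5) = (-9 - 1/30) - 3955 = -271/30 - 3955 = -118921/30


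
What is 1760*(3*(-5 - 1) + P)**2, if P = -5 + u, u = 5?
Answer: 570240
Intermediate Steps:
P = 0 (P = -5 + 5 = 0)
1760*(3*(-5 - 1) + P)**2 = 1760*(3*(-5 - 1) + 0)**2 = 1760*(3*(-6) + 0)**2 = 1760*(-18 + 0)**2 = 1760*(-18)**2 = 1760*324 = 570240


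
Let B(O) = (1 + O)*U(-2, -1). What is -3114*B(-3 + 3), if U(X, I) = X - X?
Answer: 0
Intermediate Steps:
U(X, I) = 0
B(O) = 0 (B(O) = (1 + O)*0 = 0)
-3114*B(-3 + 3) = -3114*0 = -1038*0 = 0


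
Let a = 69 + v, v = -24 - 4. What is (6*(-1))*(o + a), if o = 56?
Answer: -582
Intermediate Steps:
v = -28
a = 41 (a = 69 - 28 = 41)
(6*(-1))*(o + a) = (6*(-1))*(56 + 41) = -6*97 = -582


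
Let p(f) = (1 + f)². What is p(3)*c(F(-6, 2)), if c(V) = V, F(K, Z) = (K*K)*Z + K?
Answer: 1056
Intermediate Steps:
F(K, Z) = K + Z*K² (F(K, Z) = K²*Z + K = Z*K² + K = K + Z*K²)
p(3)*c(F(-6, 2)) = (1 + 3)²*(-6*(1 - 6*2)) = 4²*(-6*(1 - 12)) = 16*(-6*(-11)) = 16*66 = 1056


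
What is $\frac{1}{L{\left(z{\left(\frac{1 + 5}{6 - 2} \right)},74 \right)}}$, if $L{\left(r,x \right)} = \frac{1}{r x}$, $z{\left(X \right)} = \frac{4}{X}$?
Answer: $\frac{592}{3} \approx 197.33$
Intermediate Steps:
$L{\left(r,x \right)} = \frac{1}{r x}$
$\frac{1}{L{\left(z{\left(\frac{1 + 5}{6 - 2} \right)},74 \right)}} = \frac{1}{\frac{1}{4 \frac{1}{\left(1 + 5\right) \frac{1}{6 - 2}}} \cdot \frac{1}{74}} = \frac{1}{\frac{1}{4 \frac{1}{6 \cdot \frac{1}{4}}} \cdot \frac{1}{74}} = \frac{1}{\frac{1}{4 \frac{1}{\frac{3}{2}}} \cdot \frac{1}{74}} = \frac{1}{\frac{1}{4 \cdot \frac{2}{3}} \cdot \frac{1}{74}} = \frac{1}{\frac{1}{\frac{8}{3}} \cdot \frac{1}{74}} = \frac{1}{\frac{3}{8} \cdot \frac{1}{74}} = \frac{1}{\frac{3}{592}} = \frac{592}{3}$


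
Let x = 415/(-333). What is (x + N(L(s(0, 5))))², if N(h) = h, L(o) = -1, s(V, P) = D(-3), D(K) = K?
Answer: 559504/110889 ≈ 5.0456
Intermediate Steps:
s(V, P) = -3
x = -415/333 (x = 415*(-1/333) = -415/333 ≈ -1.2462)
(x + N(L(s(0, 5))))² = (-415/333 - 1)² = (-748/333)² = 559504/110889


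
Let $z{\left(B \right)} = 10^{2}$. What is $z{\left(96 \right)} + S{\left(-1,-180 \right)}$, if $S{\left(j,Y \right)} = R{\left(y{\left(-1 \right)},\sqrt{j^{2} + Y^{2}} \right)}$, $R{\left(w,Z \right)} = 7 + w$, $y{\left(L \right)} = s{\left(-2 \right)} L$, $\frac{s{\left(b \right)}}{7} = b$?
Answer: $121$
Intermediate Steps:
$z{\left(B \right)} = 100$
$s{\left(b \right)} = 7 b$
$y{\left(L \right)} = - 14 L$ ($y{\left(L \right)} = 7 \left(-2\right) L = - 14 L$)
$S{\left(j,Y \right)} = 21$ ($S{\left(j,Y \right)} = 7 - -14 = 7 + 14 = 21$)
$z{\left(96 \right)} + S{\left(-1,-180 \right)} = 100 + 21 = 121$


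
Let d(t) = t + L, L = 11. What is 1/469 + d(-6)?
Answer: 2346/469 ≈ 5.0021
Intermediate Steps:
d(t) = 11 + t (d(t) = t + 11 = 11 + t)
1/469 + d(-6) = 1/469 + (11 - 6) = 1/469 + 5 = 2346/469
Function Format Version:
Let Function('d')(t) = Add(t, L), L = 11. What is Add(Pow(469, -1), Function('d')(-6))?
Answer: Rational(2346, 469) ≈ 5.0021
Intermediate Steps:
Function('d')(t) = Add(11, t) (Function('d')(t) = Add(t, 11) = Add(11, t))
Add(Pow(469, -1), Function('d')(-6)) = Add(Pow(469, -1), Add(11, -6)) = Add(Rational(1, 469), 5) = Rational(2346, 469)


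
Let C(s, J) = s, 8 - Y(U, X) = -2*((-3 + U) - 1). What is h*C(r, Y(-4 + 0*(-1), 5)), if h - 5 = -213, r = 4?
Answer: -832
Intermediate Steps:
h = -208 (h = 5 - 213 = -208)
Y(U, X) = 2*U (Y(U, X) = 8 - (-2)*((-3 + U) - 1) = 8 - (-2)*(-4 + U) = 8 - (8 - 2*U) = 8 + (-8 + 2*U) = 2*U)
h*C(r, Y(-4 + 0*(-1), 5)) = -208*4 = -832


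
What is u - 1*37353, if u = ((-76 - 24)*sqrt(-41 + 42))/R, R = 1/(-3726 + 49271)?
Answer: -4591853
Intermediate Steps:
R = 1/45545 ≈ 2.1956e-5
u = -4554500 (u = ((-76 - 24)*sqrt(-41 + 42))/(1/45545) = -100*sqrt(1)*45545 = -100*1*45545 = -100*45545 = -4554500)
u - 1*37353 = -4554500 - 1*37353 = -4554500 - 37353 = -4591853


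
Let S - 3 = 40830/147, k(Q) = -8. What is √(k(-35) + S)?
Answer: 9*√165/7 ≈ 16.515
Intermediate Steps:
S = 13757/49 (S = 3 + 40830/147 = 3 + 40830*(1/147) = 3 + 13610/49 = 13757/49 ≈ 280.75)
√(k(-35) + S) = √(-8 + 13757/49) = √(13365/49) = 9*√165/7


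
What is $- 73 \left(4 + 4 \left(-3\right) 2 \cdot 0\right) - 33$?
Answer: $-325$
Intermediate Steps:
$- 73 \left(4 + 4 \left(-3\right) 2 \cdot 0\right) - 33 = - 73 \left(4 + \left(-12\right) 2 \cdot 0\right) - 33 = - 73 \left(4 - 0\right) - 33 = - 73 \left(4 + 0\right) - 33 = \left(-73\right) 4 - 33 = -292 - 33 = -325$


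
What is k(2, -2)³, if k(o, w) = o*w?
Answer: -64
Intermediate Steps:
k(2, -2)³ = (2*(-2))³ = (-4)³ = -64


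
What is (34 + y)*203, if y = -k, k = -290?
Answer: 65772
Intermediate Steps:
y = 290 (y = -1*(-290) = 290)
(34 + y)*203 = (34 + 290)*203 = 324*203 = 65772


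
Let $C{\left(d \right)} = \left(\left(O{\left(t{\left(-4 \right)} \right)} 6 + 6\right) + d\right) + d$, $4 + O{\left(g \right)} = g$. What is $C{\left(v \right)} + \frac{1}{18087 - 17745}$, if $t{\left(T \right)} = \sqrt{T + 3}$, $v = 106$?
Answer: $\frac{66349}{342} + 6 i \approx 194.0 + 6.0 i$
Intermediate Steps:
$t{\left(T \right)} = \sqrt{3 + T}$
$O{\left(g \right)} = -4 + g$
$C{\left(d \right)} = -18 + 2 d + 6 i$ ($C{\left(d \right)} = \left(\left(\left(-4 + \sqrt{3 - 4}\right) 6 + 6\right) + d\right) + d = \left(\left(\left(-4 + \sqrt{-1}\right) 6 + 6\right) + d\right) + d = \left(\left(\left(-4 + i\right) 6 + 6\right) + d\right) + d = \left(\left(\left(-24 + 6 i\right) + 6\right) + d\right) + d = \left(\left(-18 + 6 i\right) + d\right) + d = \left(-18 + d + 6 i\right) + d = -18 + 2 d + 6 i$)
$C{\left(v \right)} + \frac{1}{18087 - 17745} = \left(-18 + 2 \cdot 106 + 6 i\right) + \frac{1}{18087 - 17745} = \left(-18 + 212 + 6 i\right) + \frac{1}{342} = \left(194 + 6 i\right) + \frac{1}{342} = \frac{66349}{342} + 6 i$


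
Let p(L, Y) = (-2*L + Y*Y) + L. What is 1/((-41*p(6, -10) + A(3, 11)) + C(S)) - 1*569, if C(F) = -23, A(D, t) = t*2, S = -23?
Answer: -2193496/3855 ≈ -569.00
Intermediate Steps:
A(D, t) = 2*t
p(L, Y) = Y² - L (p(L, Y) = (-2*L + Y²) + L = (Y² - 2*L) + L = Y² - L)
1/((-41*p(6, -10) + A(3, 11)) + C(S)) - 1*569 = 1/((-41*((-10)² - 1*6) + 2*11) - 23) - 1*569 = 1/((-41*(100 - 6) + 22) - 23) - 569 = 1/((-41*94 + 22) - 23) - 569 = 1/((-3854 + 22) - 23) - 569 = 1/(-3832 - 23) - 569 = 1/(-3855) - 569 = -1/3855 - 569 = -2193496/3855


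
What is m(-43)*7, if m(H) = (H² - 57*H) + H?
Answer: 29799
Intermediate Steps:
m(H) = H² - 56*H
m(-43)*7 = -43*(-56 - 43)*7 = -43*(-99)*7 = 4257*7 = 29799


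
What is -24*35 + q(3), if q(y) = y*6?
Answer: -822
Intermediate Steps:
q(y) = 6*y
-24*35 + q(3) = -24*35 + 6*3 = -840 + 18 = -822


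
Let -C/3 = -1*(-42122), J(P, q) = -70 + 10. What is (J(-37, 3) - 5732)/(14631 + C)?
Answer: 5792/111735 ≈ 0.051837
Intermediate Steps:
J(P, q) = -60
C = -126366 (C = -(-3)*(-42122) = -3*42122 = -126366)
(J(-37, 3) - 5732)/(14631 + C) = (-60 - 5732)/(14631 - 126366) = -5792/(-111735) = -5792*(-1/111735) = 5792/111735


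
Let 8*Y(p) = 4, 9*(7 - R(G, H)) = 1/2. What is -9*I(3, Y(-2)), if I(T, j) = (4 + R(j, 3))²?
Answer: -38809/36 ≈ -1078.0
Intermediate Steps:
R(G, H) = 125/18 (R(G, H) = 7 - ⅑/2 = 7 - ⅑*½ = 7 - 1/18 = 125/18)
Y(p) = ½ (Y(p) = (⅛)*4 = ½)
I(T, j) = 38809/324 (I(T, j) = (4 + 125/18)² = (197/18)² = 38809/324)
-9*I(3, Y(-2)) = -9*38809/324 = -38809/36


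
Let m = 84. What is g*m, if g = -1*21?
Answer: -1764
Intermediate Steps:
g = -21
g*m = -21*84 = -1764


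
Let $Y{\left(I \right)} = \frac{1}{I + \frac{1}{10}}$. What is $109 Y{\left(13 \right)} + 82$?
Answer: $\frac{11832}{131} \approx 90.321$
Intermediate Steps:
$Y{\left(I \right)} = \frac{1}{\frac{1}{10} + I}$ ($Y{\left(I \right)} = \frac{1}{I + \frac{1}{10}} = \frac{1}{\frac{1}{10} + I}$)
$109 Y{\left(13 \right)} + 82 = 109 \frac{10}{1 + 10 \cdot 13} + 82 = 109 \frac{10}{1 + 130} + 82 = 109 \cdot \frac{10}{131} + 82 = \frac{1090}{131} + 82 = \frac{11832}{131}$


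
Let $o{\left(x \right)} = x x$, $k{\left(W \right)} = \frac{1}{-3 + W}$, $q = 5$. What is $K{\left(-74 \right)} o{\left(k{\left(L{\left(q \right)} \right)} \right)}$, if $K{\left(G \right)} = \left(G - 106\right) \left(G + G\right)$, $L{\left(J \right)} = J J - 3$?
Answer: $\frac{26640}{361} \approx 73.795$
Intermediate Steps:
$L{\left(J \right)} = -3 + J^{2}$ ($L{\left(J \right)} = J^{2} - 3 = -3 + J^{2}$)
$o{\left(x \right)} = x^{2}$
$K{\left(G \right)} = 2 G \left(-106 + G\right)$ ($K{\left(G \right)} = \left(-106 + G\right) 2 G = 2 G \left(-106 + G\right)$)
$K{\left(-74 \right)} o{\left(k{\left(L{\left(q \right)} \right)} \right)} = 2 \left(-74\right) \left(-106 - 74\right) \left(\frac{1}{-3 - \left(3 - 5^{2}\right)}\right)^{2} = 2 \left(-74\right) \left(-180\right) \left(\frac{1}{-3 + \left(-3 + 25\right)}\right)^{2} = 26640 \left(\frac{1}{-3 + 22}\right)^{2} = 26640 \left(\frac{1}{19}\right)^{2} = \frac{26640}{361}$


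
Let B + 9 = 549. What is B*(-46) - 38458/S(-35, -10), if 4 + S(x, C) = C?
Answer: -22093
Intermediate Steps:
B = 540 (B = -9 + 549 = 540)
S(x, C) = -4 + C
B*(-46) - 38458/S(-35, -10) = 540*(-46) - 38458/(-4 - 10) = -24840 - 38458/(-14) = -24840 - 38458*(-1/14) = -24840 + 2747 = -22093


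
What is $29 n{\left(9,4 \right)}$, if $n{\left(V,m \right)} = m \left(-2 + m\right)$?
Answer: $232$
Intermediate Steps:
$29 n{\left(9,4 \right)} = 29 \cdot 4 \left(-2 + 4\right) = 29 \cdot 4 \cdot 2 = 29 \cdot 8 = 232$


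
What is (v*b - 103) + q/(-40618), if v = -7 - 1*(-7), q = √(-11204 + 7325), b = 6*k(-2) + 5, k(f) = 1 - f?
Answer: -103 - 3*I*√431/40618 ≈ -103.0 - 0.0015333*I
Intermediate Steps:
b = 23 (b = 6*(1 - 1*(-2)) + 5 = 6*(1 + 2) + 5 = 6*3 + 5 = 18 + 5 = 23)
q = 3*I*√431 (q = √(-3879) = 3*I*√431 ≈ 62.282*I)
v = 0 (v = -7 + 7 = 0)
(v*b - 103) + q/(-40618) = (0*23 - 103) + (3*I*√431)/(-40618) = (0 - 103) + (3*I*√431)*(-1/40618) = -103 - 3*I*√431/40618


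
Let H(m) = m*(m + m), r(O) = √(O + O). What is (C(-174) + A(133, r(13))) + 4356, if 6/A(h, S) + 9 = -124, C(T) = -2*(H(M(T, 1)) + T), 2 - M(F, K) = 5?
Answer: 620838/133 ≈ 4668.0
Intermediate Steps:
M(F, K) = -3 (M(F, K) = 2 - 1*5 = 2 - 5 = -3)
r(O) = √2*√O (r(O) = √(2*O) = √2*√O)
H(m) = 2*m² (H(m) = m*(2*m) = 2*m²)
C(T) = -36 - 2*T (C(T) = -2*(2*(-3)² + T) = -2*(2*9 + T) = -2*(18 + T) = -36 - 2*T)
A(h, S) = -6/133 (A(h, S) = 6/(-9 - 124) = 6/(-133) = 6*(-1/133) = -6/133)
(C(-174) + A(133, r(13))) + 4356 = ((-36 - 2*(-174)) - 6/133) + 4356 = ((-36 + 348) - 6/133) + 4356 = (312 - 6/133) + 4356 = 41490/133 + 4356 = 620838/133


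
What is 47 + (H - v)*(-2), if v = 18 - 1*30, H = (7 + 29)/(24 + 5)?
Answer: 595/29 ≈ 20.517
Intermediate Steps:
H = 36/29 ≈ 1.2414
v = -12 (v = 18 - 30 = -12)
47 + (H - v)*(-2) = 47 + (36/29 - 1*(-12))*(-2) = 47 + (36/29 + 12)*(-2) = 47 + (384/29)*(-2) = 47 - 768/29 = 595/29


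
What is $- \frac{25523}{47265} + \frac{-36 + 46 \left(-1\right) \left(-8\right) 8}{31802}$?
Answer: $- \frac{337117913}{751560765} \approx -0.44856$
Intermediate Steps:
$- \frac{25523}{47265} + \frac{-36 + 46 \left(-1\right) \left(-8\right) 8}{31802} = \left(-25523\right) \frac{1}{47265} + \left(-36 + 46 \cdot 8 \cdot 8\right) \frac{1}{31802} = - \frac{25523}{47265} + \left(-36 + 46 \cdot 64\right) \frac{1}{31802} = - \frac{25523}{47265} + \left(-36 + 2944\right) \frac{1}{31802} = - \frac{25523}{47265} + 2908 \cdot \frac{1}{31802} = - \frac{25523}{47265} + \frac{1454}{15901} = - \frac{337117913}{751560765}$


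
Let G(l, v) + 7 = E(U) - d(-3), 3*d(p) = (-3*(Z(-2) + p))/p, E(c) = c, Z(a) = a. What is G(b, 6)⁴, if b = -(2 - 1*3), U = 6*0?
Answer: 65536/81 ≈ 809.09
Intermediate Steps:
U = 0
d(p) = (6 - 3*p)/(3*p) (d(p) = ((-3*(-2 + p))/p)/3 = ((6 - 3*p)/p)/3 = (6 - 3*p)/(3*p))
b = 1 (b = -(2 - 3) = -1*(-1) = 1)
G(l, v) = -16/3 (G(l, v) = -7 + (0 - (2 - 1*(-3))/(-3)) = -7 + (0 - (-1)*(2 + 3)/3) = -7 + (0 - (-1)*5/3) = -7 + (0 - 1*(-5/3)) = -7 + (0 + 5/3) = -7 + 5/3 = -16/3)
G(b, 6)⁴ = (-16/3)⁴ = 65536/81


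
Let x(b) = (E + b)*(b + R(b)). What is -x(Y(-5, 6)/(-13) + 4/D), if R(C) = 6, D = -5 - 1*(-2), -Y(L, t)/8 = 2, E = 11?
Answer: -97750/1521 ≈ -64.267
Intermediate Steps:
Y(L, t) = -16 (Y(L, t) = -8*2 = -16)
D = -3 (D = -5 + 2 = -3)
x(b) = (6 + b)*(11 + b) (x(b) = (11 + b)*(b + 6) = (11 + b)*(6 + b) = (6 + b)*(11 + b))
-x(Y(-5, 6)/(-13) + 4/D) = -(66 + (-16/(-13) + 4/(-3))² + 17*(-16/(-13) + 4/(-3))) = -(66 + (-16*(-1/13) + 4*(-⅓))² + 17*(-16*(-1/13) + 4*(-⅓))) = -(66 + (16/13 - 4/3)² + 17*(16/13 - 4/3)) = -(66 + (-4/39)² + 17*(-4/39)) = -(66 + 16/1521 - 68/39) = -1*97750/1521 = -97750/1521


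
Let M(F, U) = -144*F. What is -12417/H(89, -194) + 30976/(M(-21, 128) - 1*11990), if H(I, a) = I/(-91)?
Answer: 5064173969/398987 ≈ 12693.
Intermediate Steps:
H(I, a) = -I/91 (H(I, a) = I*(-1/91) = -I/91)
-12417/H(89, -194) + 30976/(M(-21, 128) - 1*11990) = -12417/((-1/91*89)) + 30976/(-144*(-21) - 1*11990) = -12417/(-89/91) + 30976/(3024 - 11990) = -12417*(-91/89) + 30976/(-8966) = 1129947/89 + 30976*(-1/8966) = 1129947/89 - 15488/4483 = 5064173969/398987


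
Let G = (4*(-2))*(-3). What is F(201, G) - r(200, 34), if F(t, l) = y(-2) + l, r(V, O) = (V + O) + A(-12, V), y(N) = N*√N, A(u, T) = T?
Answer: -410 - 2*I*√2 ≈ -410.0 - 2.8284*I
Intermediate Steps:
y(N) = N^(3/2)
r(V, O) = O + 2*V (r(V, O) = (V + O) + V = (O + V) + V = O + 2*V)
G = 24 (G = -8*(-3) = 24)
F(t, l) = l - 2*I*√2 (F(t, l) = (-2)^(3/2) + l = -2*I*√2 + l = l - 2*I*√2)
F(201, G) - r(200, 34) = (24 - 2*I*√2) - (34 + 2*200) = (24 - 2*I*√2) - (34 + 400) = (24 - 2*I*√2) - 1*434 = (24 - 2*I*√2) - 434 = -410 - 2*I*√2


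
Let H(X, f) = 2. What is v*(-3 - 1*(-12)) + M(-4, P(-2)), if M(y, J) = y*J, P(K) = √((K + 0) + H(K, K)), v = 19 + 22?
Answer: 369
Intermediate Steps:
v = 41
P(K) = √(2 + K) (P(K) = √((K + 0) + 2) = √(K + 2) = √(2 + K))
M(y, J) = J*y
v*(-3 - 1*(-12)) + M(-4, P(-2)) = 41*(-3 - 1*(-12)) + √(2 - 2)*(-4) = 41*(-3 + 12) + √0*(-4) = 41*9 + 0*(-4) = 369 + 0 = 369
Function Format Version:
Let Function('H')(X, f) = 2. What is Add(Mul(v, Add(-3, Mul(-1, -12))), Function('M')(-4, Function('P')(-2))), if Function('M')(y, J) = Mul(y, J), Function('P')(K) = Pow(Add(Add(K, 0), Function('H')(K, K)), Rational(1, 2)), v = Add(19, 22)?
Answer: 369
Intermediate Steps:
v = 41
Function('P')(K) = Pow(Add(2, K), Rational(1, 2)) (Function('P')(K) = Pow(Add(Add(K, 0), 2), Rational(1, 2)) = Pow(Add(K, 2), Rational(1, 2)) = Pow(Add(2, K), Rational(1, 2)))
Function('M')(y, J) = Mul(J, y)
Add(Mul(v, Add(-3, Mul(-1, -12))), Function('M')(-4, Function('P')(-2))) = Add(Mul(41, Add(-3, Mul(-1, -12))), Mul(Pow(Add(2, -2), Rational(1, 2)), -4)) = Add(Mul(41, Add(-3, 12)), Mul(Pow(0, Rational(1, 2)), -4)) = Add(Mul(41, 9), Mul(0, -4)) = Add(369, 0) = 369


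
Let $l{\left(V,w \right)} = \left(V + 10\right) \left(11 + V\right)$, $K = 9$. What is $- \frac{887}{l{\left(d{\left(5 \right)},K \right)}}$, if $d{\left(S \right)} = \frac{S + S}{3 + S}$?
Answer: $- \frac{14192}{2205} \approx -6.4363$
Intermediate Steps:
$d{\left(S \right)} = \frac{2 S}{3 + S}$
$l{\left(V,w \right)} = \left(10 + V\right) \left(11 + V\right)$
$- \frac{887}{l{\left(d{\left(5 \right)},K \right)}} = - \frac{887}{110 + \left(2 \cdot 5 \frac{1}{3 + 5}\right)^{2} + 21 \cdot 2 \cdot 5 \frac{1}{3 + 5}} = - \frac{887}{110 + \left(2 \cdot 5 \cdot \frac{1}{8}\right)^{2} + 21 \cdot 2 \cdot 5 \cdot \frac{1}{8}} = - \frac{887}{110 + \left(\frac{5}{4}\right)^{2} + 21 \cdot \frac{5}{4}} = - \frac{887}{110 + \frac{25}{16} + \frac{105}{4}} = - \frac{887}{\frac{2205}{16}} = \left(-887\right) \frac{16}{2205} = - \frac{14192}{2205}$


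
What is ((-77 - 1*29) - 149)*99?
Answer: -25245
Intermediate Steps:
((-77 - 1*29) - 149)*99 = ((-77 - 29) - 149)*99 = (-106 - 149)*99 = -255*99 = -25245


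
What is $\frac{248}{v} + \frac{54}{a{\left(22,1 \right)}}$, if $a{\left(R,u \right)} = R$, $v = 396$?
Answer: $\frac{305}{99} \approx 3.0808$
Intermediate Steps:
$\frac{248}{v} + \frac{54}{a{\left(22,1 \right)}} = \frac{248}{396} + \frac{54}{22} = 248 \cdot \frac{1}{396} + 54 \cdot \frac{1}{22} = \frac{62}{99} + \frac{27}{11} = \frac{305}{99}$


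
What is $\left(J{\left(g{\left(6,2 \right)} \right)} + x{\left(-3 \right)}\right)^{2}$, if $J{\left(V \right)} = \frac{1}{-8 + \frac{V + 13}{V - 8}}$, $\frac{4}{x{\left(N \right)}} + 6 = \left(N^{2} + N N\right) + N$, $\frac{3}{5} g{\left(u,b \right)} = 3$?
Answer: $\frac{2209}{15876} \approx 0.13914$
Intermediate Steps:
$g{\left(u,b \right)} = 5$ ($g{\left(u,b \right)} = \frac{5}{3} \cdot 3 = 5$)
$x{\left(N \right)} = \frac{4}{-6 + N + 2 N^{2}}$ ($x{\left(N \right)} = \frac{4}{-6 + \left(\left(N^{2} + N N\right) + N\right)} = \frac{4}{-6 + \left(\left(N^{2} + N^{2}\right) + N\right)} = \frac{4}{-6 + \left(2 N^{2} + N\right)} = \frac{4}{-6 + \left(N + 2 N^{2}\right)} = \frac{4}{-6 + N + 2 N^{2}}$)
$J{\left(V \right)} = \frac{1}{-8 + \frac{13 + V}{-8 + V}}$
$\left(J{\left(g{\left(6,2 \right)} \right)} + x{\left(-3 \right)}\right)^{2} = \left(\frac{8 - 5}{7 \left(-11 + 5\right)} + \frac{4}{-6 - 3 + 2 \left(-3\right)^{2}}\right)^{2} = \left(\frac{8 - 5}{7 \left(-6\right)} + \frac{4}{-6 - 3 + 2 \cdot 9}\right)^{2} = \left(\frac{1}{7} \left(- \frac{1}{6}\right) 3 + \frac{4}{-6 - 3 + 18}\right)^{2} = \left(- \frac{1}{14} + \frac{4}{9}\right)^{2} = \left(\frac{47}{126}\right)^{2} = \frac{2209}{15876}$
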